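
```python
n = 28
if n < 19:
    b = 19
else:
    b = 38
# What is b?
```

Answer: 38

Derivation:
Trace (tracking b):
n = 28  # -> n = 28
if n < 19:  # condition is False
else:
    b = 38  # -> b = 38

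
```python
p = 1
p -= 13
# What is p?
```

Answer: -12

Derivation:
Trace (tracking p):
p = 1  # -> p = 1
p -= 13  # -> p = -12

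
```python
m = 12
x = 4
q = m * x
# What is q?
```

Trace (tracking q):
m = 12  # -> m = 12
x = 4  # -> x = 4
q = m * x  # -> q = 48

Answer: 48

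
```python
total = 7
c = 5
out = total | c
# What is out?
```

Trace (tracking out):
total = 7  # -> total = 7
c = 5  # -> c = 5
out = total | c  # -> out = 7

Answer: 7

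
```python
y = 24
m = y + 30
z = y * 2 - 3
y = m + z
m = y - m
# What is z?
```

Trace (tracking z):
y = 24  # -> y = 24
m = y + 30  # -> m = 54
z = y * 2 - 3  # -> z = 45
y = m + z  # -> y = 99
m = y - m  # -> m = 45

Answer: 45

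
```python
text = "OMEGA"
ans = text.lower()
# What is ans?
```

Answer: 'omega'

Derivation:
Trace (tracking ans):
text = 'OMEGA'  # -> text = 'OMEGA'
ans = text.lower()  # -> ans = 'omega'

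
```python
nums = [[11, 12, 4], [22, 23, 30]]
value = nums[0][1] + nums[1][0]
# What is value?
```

Trace (tracking value):
nums = [[11, 12, 4], [22, 23, 30]]  # -> nums = [[11, 12, 4], [22, 23, 30]]
value = nums[0][1] + nums[1][0]  # -> value = 34

Answer: 34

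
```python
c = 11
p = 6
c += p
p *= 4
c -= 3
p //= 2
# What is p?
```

Trace (tracking p):
c = 11  # -> c = 11
p = 6  # -> p = 6
c += p  # -> c = 17
p *= 4  # -> p = 24
c -= 3  # -> c = 14
p //= 2  # -> p = 12

Answer: 12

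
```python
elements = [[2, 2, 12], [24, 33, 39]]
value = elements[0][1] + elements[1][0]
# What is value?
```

Trace (tracking value):
elements = [[2, 2, 12], [24, 33, 39]]  # -> elements = [[2, 2, 12], [24, 33, 39]]
value = elements[0][1] + elements[1][0]  # -> value = 26

Answer: 26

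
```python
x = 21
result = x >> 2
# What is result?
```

Answer: 5

Derivation:
Trace (tracking result):
x = 21  # -> x = 21
result = x >> 2  # -> result = 5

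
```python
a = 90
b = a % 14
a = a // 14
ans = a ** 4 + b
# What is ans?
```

Answer: 1302

Derivation:
Trace (tracking ans):
a = 90  # -> a = 90
b = a % 14  # -> b = 6
a = a // 14  # -> a = 6
ans = a ** 4 + b  # -> ans = 1302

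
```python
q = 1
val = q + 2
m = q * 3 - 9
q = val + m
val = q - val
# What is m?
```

Trace (tracking m):
q = 1  # -> q = 1
val = q + 2  # -> val = 3
m = q * 3 - 9  # -> m = -6
q = val + m  # -> q = -3
val = q - val  # -> val = -6

Answer: -6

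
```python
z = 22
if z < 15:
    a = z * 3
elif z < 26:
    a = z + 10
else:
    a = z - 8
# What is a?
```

Answer: 32

Derivation:
Trace (tracking a):
z = 22  # -> z = 22
if z < 15:  # condition is False
elif z < 26:  # condition is True
    a = z + 10  # -> a = 32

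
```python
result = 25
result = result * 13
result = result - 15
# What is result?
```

Trace (tracking result):
result = 25  # -> result = 25
result = result * 13  # -> result = 325
result = result - 15  # -> result = 310

Answer: 310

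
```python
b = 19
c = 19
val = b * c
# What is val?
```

Trace (tracking val):
b = 19  # -> b = 19
c = 19  # -> c = 19
val = b * c  # -> val = 361

Answer: 361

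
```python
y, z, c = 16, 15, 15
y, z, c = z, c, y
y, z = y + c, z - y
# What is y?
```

Answer: 31

Derivation:
Trace (tracking y):
y, z, c = (16, 15, 15)  # -> y = 16, z = 15, c = 15
y, z, c = (z, c, y)  # -> y = 15, z = 15, c = 16
y, z = (y + c, z - y)  # -> y = 31, z = 0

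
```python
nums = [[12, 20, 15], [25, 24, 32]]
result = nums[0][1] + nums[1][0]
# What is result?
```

Answer: 45

Derivation:
Trace (tracking result):
nums = [[12, 20, 15], [25, 24, 32]]  # -> nums = [[12, 20, 15], [25, 24, 32]]
result = nums[0][1] + nums[1][0]  # -> result = 45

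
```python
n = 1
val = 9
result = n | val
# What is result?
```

Answer: 9

Derivation:
Trace (tracking result):
n = 1  # -> n = 1
val = 9  # -> val = 9
result = n | val  # -> result = 9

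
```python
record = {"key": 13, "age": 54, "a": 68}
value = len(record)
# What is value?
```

Answer: 3

Derivation:
Trace (tracking value):
record = {'key': 13, 'age': 54, 'a': 68}  # -> record = {'key': 13, 'age': 54, 'a': 68}
value = len(record)  # -> value = 3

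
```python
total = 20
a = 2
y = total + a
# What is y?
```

Trace (tracking y):
total = 20  # -> total = 20
a = 2  # -> a = 2
y = total + a  # -> y = 22

Answer: 22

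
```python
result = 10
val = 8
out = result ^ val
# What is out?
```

Answer: 2

Derivation:
Trace (tracking out):
result = 10  # -> result = 10
val = 8  # -> val = 8
out = result ^ val  # -> out = 2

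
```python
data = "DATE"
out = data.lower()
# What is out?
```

Trace (tracking out):
data = 'DATE'  # -> data = 'DATE'
out = data.lower()  # -> out = 'date'

Answer: 'date'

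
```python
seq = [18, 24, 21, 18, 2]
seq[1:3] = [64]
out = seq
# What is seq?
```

Answer: [18, 64, 18, 2]

Derivation:
Trace (tracking seq):
seq = [18, 24, 21, 18, 2]  # -> seq = [18, 24, 21, 18, 2]
seq[1:3] = [64]  # -> seq = [18, 64, 18, 2]
out = seq  # -> out = [18, 64, 18, 2]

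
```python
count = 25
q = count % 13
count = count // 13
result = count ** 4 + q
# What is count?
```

Answer: 1

Derivation:
Trace (tracking count):
count = 25  # -> count = 25
q = count % 13  # -> q = 12
count = count // 13  # -> count = 1
result = count ** 4 + q  # -> result = 13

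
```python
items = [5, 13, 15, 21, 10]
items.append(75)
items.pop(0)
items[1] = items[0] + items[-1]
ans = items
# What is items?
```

Trace (tracking items):
items = [5, 13, 15, 21, 10]  # -> items = [5, 13, 15, 21, 10]
items.append(75)  # -> items = [5, 13, 15, 21, 10, 75]
items.pop(0)  # -> items = [13, 15, 21, 10, 75]
items[1] = items[0] + items[-1]  # -> items = [13, 88, 21, 10, 75]
ans = items  # -> ans = [13, 88, 21, 10, 75]

Answer: [13, 88, 21, 10, 75]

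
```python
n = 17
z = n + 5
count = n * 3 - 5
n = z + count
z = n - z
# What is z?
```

Answer: 46

Derivation:
Trace (tracking z):
n = 17  # -> n = 17
z = n + 5  # -> z = 22
count = n * 3 - 5  # -> count = 46
n = z + count  # -> n = 68
z = n - z  # -> z = 46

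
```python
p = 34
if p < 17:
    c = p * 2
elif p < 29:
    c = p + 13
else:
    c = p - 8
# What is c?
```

Answer: 26

Derivation:
Trace (tracking c):
p = 34  # -> p = 34
if p < 17:  # condition is False
elif p < 29:  # condition is False
else:
    c = p - 8  # -> c = 26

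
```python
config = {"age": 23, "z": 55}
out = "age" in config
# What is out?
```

Answer: True

Derivation:
Trace (tracking out):
config = {'age': 23, 'z': 55}  # -> config = {'age': 23, 'z': 55}
out = 'age' in config  # -> out = True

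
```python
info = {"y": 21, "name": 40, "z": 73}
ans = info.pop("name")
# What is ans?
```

Trace (tracking ans):
info = {'y': 21, 'name': 40, 'z': 73}  # -> info = {'y': 21, 'name': 40, 'z': 73}
ans = info.pop('name')  # -> ans = 40

Answer: 40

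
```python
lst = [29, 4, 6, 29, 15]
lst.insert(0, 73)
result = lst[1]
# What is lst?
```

Answer: [73, 29, 4, 6, 29, 15]

Derivation:
Trace (tracking lst):
lst = [29, 4, 6, 29, 15]  # -> lst = [29, 4, 6, 29, 15]
lst.insert(0, 73)  # -> lst = [73, 29, 4, 6, 29, 15]
result = lst[1]  # -> result = 29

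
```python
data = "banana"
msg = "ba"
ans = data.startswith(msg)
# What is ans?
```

Answer: True

Derivation:
Trace (tracking ans):
data = 'banana'  # -> data = 'banana'
msg = 'ba'  # -> msg = 'ba'
ans = data.startswith(msg)  # -> ans = True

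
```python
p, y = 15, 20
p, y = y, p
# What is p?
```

Answer: 20

Derivation:
Trace (tracking p):
p, y = (15, 20)  # -> p = 15, y = 20
p, y = (y, p)  # -> p = 20, y = 15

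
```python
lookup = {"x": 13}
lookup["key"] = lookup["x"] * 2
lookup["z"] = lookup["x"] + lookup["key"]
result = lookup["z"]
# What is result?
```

Answer: 39

Derivation:
Trace (tracking result):
lookup = {'x': 13}  # -> lookup = {'x': 13}
lookup['key'] = lookup['x'] * 2  # -> lookup = {'x': 13, 'key': 26}
lookup['z'] = lookup['x'] + lookup['key']  # -> lookup = {'x': 13, 'key': 26, 'z': 39}
result = lookup['z']  # -> result = 39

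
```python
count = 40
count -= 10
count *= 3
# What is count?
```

Trace (tracking count):
count = 40  # -> count = 40
count -= 10  # -> count = 30
count *= 3  # -> count = 90

Answer: 90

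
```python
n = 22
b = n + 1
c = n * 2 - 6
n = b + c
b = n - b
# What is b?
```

Answer: 38

Derivation:
Trace (tracking b):
n = 22  # -> n = 22
b = n + 1  # -> b = 23
c = n * 2 - 6  # -> c = 38
n = b + c  # -> n = 61
b = n - b  # -> b = 38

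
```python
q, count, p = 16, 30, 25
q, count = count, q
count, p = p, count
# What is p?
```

Answer: 16

Derivation:
Trace (tracking p):
q, count, p = (16, 30, 25)  # -> q = 16, count = 30, p = 25
q, count = (count, q)  # -> q = 30, count = 16
count, p = (p, count)  # -> count = 25, p = 16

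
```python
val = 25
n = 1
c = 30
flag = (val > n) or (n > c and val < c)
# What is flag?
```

Answer: True

Derivation:
Trace (tracking flag):
val = 25  # -> val = 25
n = 1  # -> n = 1
c = 30  # -> c = 30
flag = val > n or (n > c and val < c)  # -> flag = True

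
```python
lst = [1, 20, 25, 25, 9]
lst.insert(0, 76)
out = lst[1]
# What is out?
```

Trace (tracking out):
lst = [1, 20, 25, 25, 9]  # -> lst = [1, 20, 25, 25, 9]
lst.insert(0, 76)  # -> lst = [76, 1, 20, 25, 25, 9]
out = lst[1]  # -> out = 1

Answer: 1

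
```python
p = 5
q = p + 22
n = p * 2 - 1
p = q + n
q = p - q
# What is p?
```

Answer: 36

Derivation:
Trace (tracking p):
p = 5  # -> p = 5
q = p + 22  # -> q = 27
n = p * 2 - 1  # -> n = 9
p = q + n  # -> p = 36
q = p - q  # -> q = 9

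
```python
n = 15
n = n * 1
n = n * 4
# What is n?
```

Trace (tracking n):
n = 15  # -> n = 15
n = n * 1  # -> n = 15
n = n * 4  # -> n = 60

Answer: 60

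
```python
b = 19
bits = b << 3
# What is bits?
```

Trace (tracking bits):
b = 19  # -> b = 19
bits = b << 3  # -> bits = 152

Answer: 152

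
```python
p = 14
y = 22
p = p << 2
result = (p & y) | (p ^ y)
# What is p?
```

Answer: 56

Derivation:
Trace (tracking p):
p = 14  # -> p = 14
y = 22  # -> y = 22
p = p << 2  # -> p = 56
result = p & y | p ^ y  # -> result = 62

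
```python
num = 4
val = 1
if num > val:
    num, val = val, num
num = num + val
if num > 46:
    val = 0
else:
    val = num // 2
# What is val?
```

Trace (tracking val):
num = 4  # -> num = 4
val = 1  # -> val = 1
if num > val:  # condition is True
    num, val = (val, num)  # -> num = 1, val = 4
num = num + val  # -> num = 5
if num > 46:  # condition is False
else:
    val = num // 2  # -> val = 2

Answer: 2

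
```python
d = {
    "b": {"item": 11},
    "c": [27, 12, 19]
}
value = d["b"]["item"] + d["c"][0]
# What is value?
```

Trace (tracking value):
d = {'b': {'item': 11}, 'c': [27, 12, 19]}  # -> d = {'b': {'item': 11}, 'c': [27, 12, 19]}
value = d['b']['item'] + d['c'][0]  # -> value = 38

Answer: 38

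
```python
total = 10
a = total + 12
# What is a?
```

Trace (tracking a):
total = 10  # -> total = 10
a = total + 12  # -> a = 22

Answer: 22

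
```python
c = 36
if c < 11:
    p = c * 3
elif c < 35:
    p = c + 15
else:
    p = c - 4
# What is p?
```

Answer: 32

Derivation:
Trace (tracking p):
c = 36  # -> c = 36
if c < 11:  # condition is False
elif c < 35:  # condition is False
else:
    p = c - 4  # -> p = 32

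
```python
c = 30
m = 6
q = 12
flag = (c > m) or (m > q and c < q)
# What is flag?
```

Trace (tracking flag):
c = 30  # -> c = 30
m = 6  # -> m = 6
q = 12  # -> q = 12
flag = c > m or (m > q and c < q)  # -> flag = True

Answer: True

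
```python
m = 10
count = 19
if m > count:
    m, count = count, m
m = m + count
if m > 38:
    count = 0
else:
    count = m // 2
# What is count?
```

Trace (tracking count):
m = 10  # -> m = 10
count = 19  # -> count = 19
if m > count:  # condition is False
m = m + count  # -> m = 29
if m > 38:  # condition is False
else:
    count = m // 2  # -> count = 14

Answer: 14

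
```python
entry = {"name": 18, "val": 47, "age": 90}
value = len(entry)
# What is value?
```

Answer: 3

Derivation:
Trace (tracking value):
entry = {'name': 18, 'val': 47, 'age': 90}  # -> entry = {'name': 18, 'val': 47, 'age': 90}
value = len(entry)  # -> value = 3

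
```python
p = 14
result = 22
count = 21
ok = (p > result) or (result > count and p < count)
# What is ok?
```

Answer: True

Derivation:
Trace (tracking ok):
p = 14  # -> p = 14
result = 22  # -> result = 22
count = 21  # -> count = 21
ok = p > result or (result > count and p < count)  # -> ok = True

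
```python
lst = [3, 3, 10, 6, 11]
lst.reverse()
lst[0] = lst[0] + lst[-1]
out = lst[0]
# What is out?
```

Answer: 14

Derivation:
Trace (tracking out):
lst = [3, 3, 10, 6, 11]  # -> lst = [3, 3, 10, 6, 11]
lst.reverse()  # -> lst = [11, 6, 10, 3, 3]
lst[0] = lst[0] + lst[-1]  # -> lst = [14, 6, 10, 3, 3]
out = lst[0]  # -> out = 14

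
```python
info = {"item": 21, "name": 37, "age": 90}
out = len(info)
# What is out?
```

Answer: 3

Derivation:
Trace (tracking out):
info = {'item': 21, 'name': 37, 'age': 90}  # -> info = {'item': 21, 'name': 37, 'age': 90}
out = len(info)  # -> out = 3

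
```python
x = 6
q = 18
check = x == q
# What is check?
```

Trace (tracking check):
x = 6  # -> x = 6
q = 18  # -> q = 18
check = x == q  # -> check = False

Answer: False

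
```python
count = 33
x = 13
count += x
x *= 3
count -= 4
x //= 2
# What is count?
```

Trace (tracking count):
count = 33  # -> count = 33
x = 13  # -> x = 13
count += x  # -> count = 46
x *= 3  # -> x = 39
count -= 4  # -> count = 42
x //= 2  # -> x = 19

Answer: 42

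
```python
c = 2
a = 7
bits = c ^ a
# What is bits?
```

Trace (tracking bits):
c = 2  # -> c = 2
a = 7  # -> a = 7
bits = c ^ a  # -> bits = 5

Answer: 5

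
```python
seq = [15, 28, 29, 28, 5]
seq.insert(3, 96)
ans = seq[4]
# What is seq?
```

Answer: [15, 28, 29, 96, 28, 5]

Derivation:
Trace (tracking seq):
seq = [15, 28, 29, 28, 5]  # -> seq = [15, 28, 29, 28, 5]
seq.insert(3, 96)  # -> seq = [15, 28, 29, 96, 28, 5]
ans = seq[4]  # -> ans = 28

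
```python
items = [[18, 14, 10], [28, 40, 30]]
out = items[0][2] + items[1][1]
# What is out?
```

Answer: 50

Derivation:
Trace (tracking out):
items = [[18, 14, 10], [28, 40, 30]]  # -> items = [[18, 14, 10], [28, 40, 30]]
out = items[0][2] + items[1][1]  # -> out = 50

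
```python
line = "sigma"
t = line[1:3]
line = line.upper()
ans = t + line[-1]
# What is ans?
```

Answer: 'igA'

Derivation:
Trace (tracking ans):
line = 'sigma'  # -> line = 'sigma'
t = line[1:3]  # -> t = 'ig'
line = line.upper()  # -> line = 'SIGMA'
ans = t + line[-1]  # -> ans = 'igA'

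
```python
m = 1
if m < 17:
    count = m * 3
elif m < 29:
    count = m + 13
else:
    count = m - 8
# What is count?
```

Answer: 3

Derivation:
Trace (tracking count):
m = 1  # -> m = 1
if m < 17:  # condition is True
    count = m * 3  # -> count = 3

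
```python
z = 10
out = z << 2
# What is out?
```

Answer: 40

Derivation:
Trace (tracking out):
z = 10  # -> z = 10
out = z << 2  # -> out = 40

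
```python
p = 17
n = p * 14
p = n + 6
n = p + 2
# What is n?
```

Answer: 246

Derivation:
Trace (tracking n):
p = 17  # -> p = 17
n = p * 14  # -> n = 238
p = n + 6  # -> p = 244
n = p + 2  # -> n = 246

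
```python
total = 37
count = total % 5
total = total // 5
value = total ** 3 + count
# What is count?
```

Trace (tracking count):
total = 37  # -> total = 37
count = total % 5  # -> count = 2
total = total // 5  # -> total = 7
value = total ** 3 + count  # -> value = 345

Answer: 2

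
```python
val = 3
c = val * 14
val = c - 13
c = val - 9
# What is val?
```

Answer: 29

Derivation:
Trace (tracking val):
val = 3  # -> val = 3
c = val * 14  # -> c = 42
val = c - 13  # -> val = 29
c = val - 9  # -> c = 20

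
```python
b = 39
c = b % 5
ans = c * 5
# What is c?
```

Answer: 4

Derivation:
Trace (tracking c):
b = 39  # -> b = 39
c = b % 5  # -> c = 4
ans = c * 5  # -> ans = 20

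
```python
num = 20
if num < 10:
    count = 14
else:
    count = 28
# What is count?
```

Trace (tracking count):
num = 20  # -> num = 20
if num < 10:  # condition is False
else:
    count = 28  # -> count = 28

Answer: 28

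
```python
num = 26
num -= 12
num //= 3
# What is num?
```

Answer: 4

Derivation:
Trace (tracking num):
num = 26  # -> num = 26
num -= 12  # -> num = 14
num //= 3  # -> num = 4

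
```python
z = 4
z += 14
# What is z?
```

Answer: 18

Derivation:
Trace (tracking z):
z = 4  # -> z = 4
z += 14  # -> z = 18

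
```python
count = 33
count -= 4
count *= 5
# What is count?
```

Answer: 145

Derivation:
Trace (tracking count):
count = 33  # -> count = 33
count -= 4  # -> count = 29
count *= 5  # -> count = 145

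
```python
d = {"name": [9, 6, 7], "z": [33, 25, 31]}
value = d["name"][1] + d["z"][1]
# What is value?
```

Answer: 31

Derivation:
Trace (tracking value):
d = {'name': [9, 6, 7], 'z': [33, 25, 31]}  # -> d = {'name': [9, 6, 7], 'z': [33, 25, 31]}
value = d['name'][1] + d['z'][1]  # -> value = 31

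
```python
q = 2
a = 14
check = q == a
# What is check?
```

Answer: False

Derivation:
Trace (tracking check):
q = 2  # -> q = 2
a = 14  # -> a = 14
check = q == a  # -> check = False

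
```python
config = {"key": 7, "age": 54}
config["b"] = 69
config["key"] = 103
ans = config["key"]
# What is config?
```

Answer: {'key': 103, 'age': 54, 'b': 69}

Derivation:
Trace (tracking config):
config = {'key': 7, 'age': 54}  # -> config = {'key': 7, 'age': 54}
config['b'] = 69  # -> config = {'key': 7, 'age': 54, 'b': 69}
config['key'] = 103  # -> config = {'key': 103, 'age': 54, 'b': 69}
ans = config['key']  # -> ans = 103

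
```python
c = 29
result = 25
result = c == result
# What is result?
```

Trace (tracking result):
c = 29  # -> c = 29
result = 25  # -> result = 25
result = c == result  # -> result = False

Answer: False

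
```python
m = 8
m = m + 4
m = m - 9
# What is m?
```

Answer: 3

Derivation:
Trace (tracking m):
m = 8  # -> m = 8
m = m + 4  # -> m = 12
m = m - 9  # -> m = 3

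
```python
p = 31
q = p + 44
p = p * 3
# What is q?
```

Trace (tracking q):
p = 31  # -> p = 31
q = p + 44  # -> q = 75
p = p * 3  # -> p = 93

Answer: 75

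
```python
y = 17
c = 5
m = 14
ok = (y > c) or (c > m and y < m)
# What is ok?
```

Answer: True

Derivation:
Trace (tracking ok):
y = 17  # -> y = 17
c = 5  # -> c = 5
m = 14  # -> m = 14
ok = y > c or (c > m and y < m)  # -> ok = True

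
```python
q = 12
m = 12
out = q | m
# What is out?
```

Answer: 12

Derivation:
Trace (tracking out):
q = 12  # -> q = 12
m = 12  # -> m = 12
out = q | m  # -> out = 12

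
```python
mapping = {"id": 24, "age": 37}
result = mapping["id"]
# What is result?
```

Trace (tracking result):
mapping = {'id': 24, 'age': 37}  # -> mapping = {'id': 24, 'age': 37}
result = mapping['id']  # -> result = 24

Answer: 24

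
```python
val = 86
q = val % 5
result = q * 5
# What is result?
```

Trace (tracking result):
val = 86  # -> val = 86
q = val % 5  # -> q = 1
result = q * 5  # -> result = 5

Answer: 5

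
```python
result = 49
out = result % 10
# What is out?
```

Answer: 9

Derivation:
Trace (tracking out):
result = 49  # -> result = 49
out = result % 10  # -> out = 9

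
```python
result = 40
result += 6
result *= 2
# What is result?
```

Trace (tracking result):
result = 40  # -> result = 40
result += 6  # -> result = 46
result *= 2  # -> result = 92

Answer: 92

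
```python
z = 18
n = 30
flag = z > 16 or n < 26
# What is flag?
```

Answer: True

Derivation:
Trace (tracking flag):
z = 18  # -> z = 18
n = 30  # -> n = 30
flag = z > 16 or n < 26  # -> flag = True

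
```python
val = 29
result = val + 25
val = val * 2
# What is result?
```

Answer: 54

Derivation:
Trace (tracking result):
val = 29  # -> val = 29
result = val + 25  # -> result = 54
val = val * 2  # -> val = 58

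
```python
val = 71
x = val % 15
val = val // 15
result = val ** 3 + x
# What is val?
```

Trace (tracking val):
val = 71  # -> val = 71
x = val % 15  # -> x = 11
val = val // 15  # -> val = 4
result = val ** 3 + x  # -> result = 75

Answer: 4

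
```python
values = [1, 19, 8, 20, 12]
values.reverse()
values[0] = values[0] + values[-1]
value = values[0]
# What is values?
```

Trace (tracking values):
values = [1, 19, 8, 20, 12]  # -> values = [1, 19, 8, 20, 12]
values.reverse()  # -> values = [12, 20, 8, 19, 1]
values[0] = values[0] + values[-1]  # -> values = [13, 20, 8, 19, 1]
value = values[0]  # -> value = 13

Answer: [13, 20, 8, 19, 1]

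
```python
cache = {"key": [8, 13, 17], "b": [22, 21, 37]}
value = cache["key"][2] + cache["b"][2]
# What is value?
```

Trace (tracking value):
cache = {'key': [8, 13, 17], 'b': [22, 21, 37]}  # -> cache = {'key': [8, 13, 17], 'b': [22, 21, 37]}
value = cache['key'][2] + cache['b'][2]  # -> value = 54

Answer: 54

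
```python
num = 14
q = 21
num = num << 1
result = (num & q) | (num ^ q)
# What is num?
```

Answer: 28

Derivation:
Trace (tracking num):
num = 14  # -> num = 14
q = 21  # -> q = 21
num = num << 1  # -> num = 28
result = num & q | num ^ q  # -> result = 29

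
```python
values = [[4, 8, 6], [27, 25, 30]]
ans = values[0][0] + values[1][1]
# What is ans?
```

Trace (tracking ans):
values = [[4, 8, 6], [27, 25, 30]]  # -> values = [[4, 8, 6], [27, 25, 30]]
ans = values[0][0] + values[1][1]  # -> ans = 29

Answer: 29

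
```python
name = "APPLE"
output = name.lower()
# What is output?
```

Answer: 'apple'

Derivation:
Trace (tracking output):
name = 'APPLE'  # -> name = 'APPLE'
output = name.lower()  # -> output = 'apple'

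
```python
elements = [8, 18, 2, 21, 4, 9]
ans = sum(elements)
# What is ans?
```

Answer: 62

Derivation:
Trace (tracking ans):
elements = [8, 18, 2, 21, 4, 9]  # -> elements = [8, 18, 2, 21, 4, 9]
ans = sum(elements)  # -> ans = 62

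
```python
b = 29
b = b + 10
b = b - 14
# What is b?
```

Answer: 25

Derivation:
Trace (tracking b):
b = 29  # -> b = 29
b = b + 10  # -> b = 39
b = b - 14  # -> b = 25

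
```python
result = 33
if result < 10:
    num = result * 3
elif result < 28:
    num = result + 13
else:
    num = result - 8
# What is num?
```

Trace (tracking num):
result = 33  # -> result = 33
if result < 10:  # condition is False
elif result < 28:  # condition is False
else:
    num = result - 8  # -> num = 25

Answer: 25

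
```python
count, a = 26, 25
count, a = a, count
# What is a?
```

Answer: 26

Derivation:
Trace (tracking a):
count, a = (26, 25)  # -> count = 26, a = 25
count, a = (a, count)  # -> count = 25, a = 26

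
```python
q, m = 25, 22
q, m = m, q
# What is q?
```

Answer: 22

Derivation:
Trace (tracking q):
q, m = (25, 22)  # -> q = 25, m = 22
q, m = (m, q)  # -> q = 22, m = 25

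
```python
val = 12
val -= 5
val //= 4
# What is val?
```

Answer: 1

Derivation:
Trace (tracking val):
val = 12  # -> val = 12
val -= 5  # -> val = 7
val //= 4  # -> val = 1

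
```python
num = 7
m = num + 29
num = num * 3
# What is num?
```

Trace (tracking num):
num = 7  # -> num = 7
m = num + 29  # -> m = 36
num = num * 3  # -> num = 21

Answer: 21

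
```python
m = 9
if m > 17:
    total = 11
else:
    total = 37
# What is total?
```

Answer: 37

Derivation:
Trace (tracking total):
m = 9  # -> m = 9
if m > 17:  # condition is False
else:
    total = 37  # -> total = 37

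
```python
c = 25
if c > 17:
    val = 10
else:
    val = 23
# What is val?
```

Trace (tracking val):
c = 25  # -> c = 25
if c > 17:  # condition is True
    val = 10  # -> val = 10

Answer: 10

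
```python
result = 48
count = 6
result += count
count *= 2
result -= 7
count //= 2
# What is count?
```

Trace (tracking count):
result = 48  # -> result = 48
count = 6  # -> count = 6
result += count  # -> result = 54
count *= 2  # -> count = 12
result -= 7  # -> result = 47
count //= 2  # -> count = 6

Answer: 6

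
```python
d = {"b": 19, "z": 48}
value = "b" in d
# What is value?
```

Answer: True

Derivation:
Trace (tracking value):
d = {'b': 19, 'z': 48}  # -> d = {'b': 19, 'z': 48}
value = 'b' in d  # -> value = True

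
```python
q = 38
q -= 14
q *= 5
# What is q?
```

Answer: 120

Derivation:
Trace (tracking q):
q = 38  # -> q = 38
q -= 14  # -> q = 24
q *= 5  # -> q = 120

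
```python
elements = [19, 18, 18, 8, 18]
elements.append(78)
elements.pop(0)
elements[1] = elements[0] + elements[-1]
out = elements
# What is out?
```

Answer: [18, 96, 8, 18, 78]

Derivation:
Trace (tracking out):
elements = [19, 18, 18, 8, 18]  # -> elements = [19, 18, 18, 8, 18]
elements.append(78)  # -> elements = [19, 18, 18, 8, 18, 78]
elements.pop(0)  # -> elements = [18, 18, 8, 18, 78]
elements[1] = elements[0] + elements[-1]  # -> elements = [18, 96, 8, 18, 78]
out = elements  # -> out = [18, 96, 8, 18, 78]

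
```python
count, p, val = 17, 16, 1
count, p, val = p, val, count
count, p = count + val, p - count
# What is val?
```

Answer: 17

Derivation:
Trace (tracking val):
count, p, val = (17, 16, 1)  # -> count = 17, p = 16, val = 1
count, p, val = (p, val, count)  # -> count = 16, p = 1, val = 17
count, p = (count + val, p - count)  # -> count = 33, p = -15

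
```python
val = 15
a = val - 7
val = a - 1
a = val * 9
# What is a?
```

Trace (tracking a):
val = 15  # -> val = 15
a = val - 7  # -> a = 8
val = a - 1  # -> val = 7
a = val * 9  # -> a = 63

Answer: 63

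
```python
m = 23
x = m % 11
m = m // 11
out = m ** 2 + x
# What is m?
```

Trace (tracking m):
m = 23  # -> m = 23
x = m % 11  # -> x = 1
m = m // 11  # -> m = 2
out = m ** 2 + x  # -> out = 5

Answer: 2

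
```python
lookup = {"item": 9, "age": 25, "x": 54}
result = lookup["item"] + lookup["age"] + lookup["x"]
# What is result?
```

Answer: 88

Derivation:
Trace (tracking result):
lookup = {'item': 9, 'age': 25, 'x': 54}  # -> lookup = {'item': 9, 'age': 25, 'x': 54}
result = lookup['item'] + lookup['age'] + lookup['x']  # -> result = 88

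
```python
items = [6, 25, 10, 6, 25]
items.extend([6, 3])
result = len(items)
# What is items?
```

Trace (tracking items):
items = [6, 25, 10, 6, 25]  # -> items = [6, 25, 10, 6, 25]
items.extend([6, 3])  # -> items = [6, 25, 10, 6, 25, 6, 3]
result = len(items)  # -> result = 7

Answer: [6, 25, 10, 6, 25, 6, 3]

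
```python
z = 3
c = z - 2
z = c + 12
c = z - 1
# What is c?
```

Answer: 12

Derivation:
Trace (tracking c):
z = 3  # -> z = 3
c = z - 2  # -> c = 1
z = c + 12  # -> z = 13
c = z - 1  # -> c = 12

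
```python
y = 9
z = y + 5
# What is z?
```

Trace (tracking z):
y = 9  # -> y = 9
z = y + 5  # -> z = 14

Answer: 14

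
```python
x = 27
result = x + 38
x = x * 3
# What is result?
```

Trace (tracking result):
x = 27  # -> x = 27
result = x + 38  # -> result = 65
x = x * 3  # -> x = 81

Answer: 65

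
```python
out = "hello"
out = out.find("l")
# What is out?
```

Trace (tracking out):
out = 'hello'  # -> out = 'hello'
out = out.find('l')  # -> out = 2

Answer: 2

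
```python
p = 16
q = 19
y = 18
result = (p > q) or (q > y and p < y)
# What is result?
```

Answer: True

Derivation:
Trace (tracking result):
p = 16  # -> p = 16
q = 19  # -> q = 19
y = 18  # -> y = 18
result = p > q or (q > y and p < y)  # -> result = True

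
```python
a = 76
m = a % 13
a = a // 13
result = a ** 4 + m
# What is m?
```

Answer: 11

Derivation:
Trace (tracking m):
a = 76  # -> a = 76
m = a % 13  # -> m = 11
a = a // 13  # -> a = 5
result = a ** 4 + m  # -> result = 636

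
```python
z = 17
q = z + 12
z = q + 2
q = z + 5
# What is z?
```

Answer: 31

Derivation:
Trace (tracking z):
z = 17  # -> z = 17
q = z + 12  # -> q = 29
z = q + 2  # -> z = 31
q = z + 5  # -> q = 36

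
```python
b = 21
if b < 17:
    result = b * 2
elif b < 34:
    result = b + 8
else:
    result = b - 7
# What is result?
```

Answer: 29

Derivation:
Trace (tracking result):
b = 21  # -> b = 21
if b < 17:  # condition is False
elif b < 34:  # condition is True
    result = b + 8  # -> result = 29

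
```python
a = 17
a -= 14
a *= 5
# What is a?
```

Trace (tracking a):
a = 17  # -> a = 17
a -= 14  # -> a = 3
a *= 5  # -> a = 15

Answer: 15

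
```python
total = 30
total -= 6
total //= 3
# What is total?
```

Trace (tracking total):
total = 30  # -> total = 30
total -= 6  # -> total = 24
total //= 3  # -> total = 8

Answer: 8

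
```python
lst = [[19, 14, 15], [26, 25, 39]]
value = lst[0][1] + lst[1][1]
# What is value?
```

Answer: 39

Derivation:
Trace (tracking value):
lst = [[19, 14, 15], [26, 25, 39]]  # -> lst = [[19, 14, 15], [26, 25, 39]]
value = lst[0][1] + lst[1][1]  # -> value = 39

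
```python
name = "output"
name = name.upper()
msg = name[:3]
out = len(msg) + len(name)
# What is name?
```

Trace (tracking name):
name = 'output'  # -> name = 'output'
name = name.upper()  # -> name = 'OUTPUT'
msg = name[:3]  # -> msg = 'OUT'
out = len(msg) + len(name)  # -> out = 9

Answer: 'OUTPUT'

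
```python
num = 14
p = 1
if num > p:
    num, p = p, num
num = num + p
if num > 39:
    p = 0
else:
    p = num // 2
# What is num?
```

Answer: 15

Derivation:
Trace (tracking num):
num = 14  # -> num = 14
p = 1  # -> p = 1
if num > p:  # condition is True
    num, p = (p, num)  # -> num = 1, p = 14
num = num + p  # -> num = 15
if num > 39:  # condition is False
else:
    p = num // 2  # -> p = 7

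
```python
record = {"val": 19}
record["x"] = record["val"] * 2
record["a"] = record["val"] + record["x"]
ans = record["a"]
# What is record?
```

Trace (tracking record):
record = {'val': 19}  # -> record = {'val': 19}
record['x'] = record['val'] * 2  # -> record = {'val': 19, 'x': 38}
record['a'] = record['val'] + record['x']  # -> record = {'val': 19, 'x': 38, 'a': 57}
ans = record['a']  # -> ans = 57

Answer: {'val': 19, 'x': 38, 'a': 57}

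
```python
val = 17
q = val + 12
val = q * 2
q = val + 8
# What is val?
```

Trace (tracking val):
val = 17  # -> val = 17
q = val + 12  # -> q = 29
val = q * 2  # -> val = 58
q = val + 8  # -> q = 66

Answer: 58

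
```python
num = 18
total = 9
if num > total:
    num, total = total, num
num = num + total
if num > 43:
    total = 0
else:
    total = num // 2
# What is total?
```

Answer: 13

Derivation:
Trace (tracking total):
num = 18  # -> num = 18
total = 9  # -> total = 9
if num > total:  # condition is True
    num, total = (total, num)  # -> num = 9, total = 18
num = num + total  # -> num = 27
if num > 43:  # condition is False
else:
    total = num // 2  # -> total = 13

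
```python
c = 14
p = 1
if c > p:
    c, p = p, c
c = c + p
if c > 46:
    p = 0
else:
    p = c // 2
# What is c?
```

Answer: 15

Derivation:
Trace (tracking c):
c = 14  # -> c = 14
p = 1  # -> p = 1
if c > p:  # condition is True
    c, p = (p, c)  # -> c = 1, p = 14
c = c + p  # -> c = 15
if c > 46:  # condition is False
else:
    p = c // 2  # -> p = 7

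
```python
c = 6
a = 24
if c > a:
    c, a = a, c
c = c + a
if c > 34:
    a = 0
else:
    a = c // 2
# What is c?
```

Answer: 30

Derivation:
Trace (tracking c):
c = 6  # -> c = 6
a = 24  # -> a = 24
if c > a:  # condition is False
c = c + a  # -> c = 30
if c > 34:  # condition is False
else:
    a = c // 2  # -> a = 15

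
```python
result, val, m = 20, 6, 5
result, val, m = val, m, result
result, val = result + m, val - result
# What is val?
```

Trace (tracking val):
result, val, m = (20, 6, 5)  # -> result = 20, val = 6, m = 5
result, val, m = (val, m, result)  # -> result = 6, val = 5, m = 20
result, val = (result + m, val - result)  # -> result = 26, val = -1

Answer: -1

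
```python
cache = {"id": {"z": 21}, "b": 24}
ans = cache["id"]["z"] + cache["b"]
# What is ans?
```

Trace (tracking ans):
cache = {'id': {'z': 21}, 'b': 24}  # -> cache = {'id': {'z': 21}, 'b': 24}
ans = cache['id']['z'] + cache['b']  # -> ans = 45

Answer: 45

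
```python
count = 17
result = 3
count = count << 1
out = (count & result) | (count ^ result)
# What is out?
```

Trace (tracking out):
count = 17  # -> count = 17
result = 3  # -> result = 3
count = count << 1  # -> count = 34
out = count & result | count ^ result  # -> out = 35

Answer: 35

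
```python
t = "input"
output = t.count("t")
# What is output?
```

Trace (tracking output):
t = 'input'  # -> t = 'input'
output = t.count('t')  # -> output = 1

Answer: 1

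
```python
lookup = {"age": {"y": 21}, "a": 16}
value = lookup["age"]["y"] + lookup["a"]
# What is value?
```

Answer: 37

Derivation:
Trace (tracking value):
lookup = {'age': {'y': 21}, 'a': 16}  # -> lookup = {'age': {'y': 21}, 'a': 16}
value = lookup['age']['y'] + lookup['a']  # -> value = 37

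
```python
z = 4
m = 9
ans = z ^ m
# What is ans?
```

Answer: 13

Derivation:
Trace (tracking ans):
z = 4  # -> z = 4
m = 9  # -> m = 9
ans = z ^ m  # -> ans = 13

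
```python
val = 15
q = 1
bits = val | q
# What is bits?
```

Answer: 15

Derivation:
Trace (tracking bits):
val = 15  # -> val = 15
q = 1  # -> q = 1
bits = val | q  # -> bits = 15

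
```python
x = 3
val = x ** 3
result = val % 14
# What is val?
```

Trace (tracking val):
x = 3  # -> x = 3
val = x ** 3  # -> val = 27
result = val % 14  # -> result = 13

Answer: 27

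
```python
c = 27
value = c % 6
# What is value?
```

Answer: 3

Derivation:
Trace (tracking value):
c = 27  # -> c = 27
value = c % 6  # -> value = 3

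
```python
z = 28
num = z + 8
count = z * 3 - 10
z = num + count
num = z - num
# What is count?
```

Trace (tracking count):
z = 28  # -> z = 28
num = z + 8  # -> num = 36
count = z * 3 - 10  # -> count = 74
z = num + count  # -> z = 110
num = z - num  # -> num = 74

Answer: 74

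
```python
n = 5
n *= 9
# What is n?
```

Answer: 45

Derivation:
Trace (tracking n):
n = 5  # -> n = 5
n *= 9  # -> n = 45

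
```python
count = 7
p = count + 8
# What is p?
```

Answer: 15

Derivation:
Trace (tracking p):
count = 7  # -> count = 7
p = count + 8  # -> p = 15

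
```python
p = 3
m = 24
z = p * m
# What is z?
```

Answer: 72

Derivation:
Trace (tracking z):
p = 3  # -> p = 3
m = 24  # -> m = 24
z = p * m  # -> z = 72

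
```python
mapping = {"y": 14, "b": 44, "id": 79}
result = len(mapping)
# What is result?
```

Answer: 3

Derivation:
Trace (tracking result):
mapping = {'y': 14, 'b': 44, 'id': 79}  # -> mapping = {'y': 14, 'b': 44, 'id': 79}
result = len(mapping)  # -> result = 3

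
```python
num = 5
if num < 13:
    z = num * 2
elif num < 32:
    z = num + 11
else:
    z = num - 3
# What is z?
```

Trace (tracking z):
num = 5  # -> num = 5
if num < 13:  # condition is True
    z = num * 2  # -> z = 10

Answer: 10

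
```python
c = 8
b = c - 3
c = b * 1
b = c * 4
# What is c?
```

Answer: 5

Derivation:
Trace (tracking c):
c = 8  # -> c = 8
b = c - 3  # -> b = 5
c = b * 1  # -> c = 5
b = c * 4  # -> b = 20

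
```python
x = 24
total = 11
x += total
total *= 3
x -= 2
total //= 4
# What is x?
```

Answer: 33

Derivation:
Trace (tracking x):
x = 24  # -> x = 24
total = 11  # -> total = 11
x += total  # -> x = 35
total *= 3  # -> total = 33
x -= 2  # -> x = 33
total //= 4  # -> total = 8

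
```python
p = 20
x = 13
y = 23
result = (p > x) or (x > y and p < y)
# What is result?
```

Answer: True

Derivation:
Trace (tracking result):
p = 20  # -> p = 20
x = 13  # -> x = 13
y = 23  # -> y = 23
result = p > x or (x > y and p < y)  # -> result = True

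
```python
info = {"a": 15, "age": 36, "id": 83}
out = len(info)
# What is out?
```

Trace (tracking out):
info = {'a': 15, 'age': 36, 'id': 83}  # -> info = {'a': 15, 'age': 36, 'id': 83}
out = len(info)  # -> out = 3

Answer: 3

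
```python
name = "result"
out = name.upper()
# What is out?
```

Answer: 'RESULT'

Derivation:
Trace (tracking out):
name = 'result'  # -> name = 'result'
out = name.upper()  # -> out = 'RESULT'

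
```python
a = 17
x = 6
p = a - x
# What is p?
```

Trace (tracking p):
a = 17  # -> a = 17
x = 6  # -> x = 6
p = a - x  # -> p = 11

Answer: 11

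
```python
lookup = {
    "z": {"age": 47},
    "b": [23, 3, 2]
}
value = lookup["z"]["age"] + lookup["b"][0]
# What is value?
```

Answer: 70

Derivation:
Trace (tracking value):
lookup = {'z': {'age': 47}, 'b': [23, 3, 2]}  # -> lookup = {'z': {'age': 47}, 'b': [23, 3, 2]}
value = lookup['z']['age'] + lookup['b'][0]  # -> value = 70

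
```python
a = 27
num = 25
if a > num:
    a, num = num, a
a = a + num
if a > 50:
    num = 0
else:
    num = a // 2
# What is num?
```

Answer: 0

Derivation:
Trace (tracking num):
a = 27  # -> a = 27
num = 25  # -> num = 25
if a > num:  # condition is True
    a, num = (num, a)  # -> a = 25, num = 27
a = a + num  # -> a = 52
if a > 50:  # condition is True
    num = 0  # -> num = 0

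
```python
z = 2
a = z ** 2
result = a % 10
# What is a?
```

Trace (tracking a):
z = 2  # -> z = 2
a = z ** 2  # -> a = 4
result = a % 10  # -> result = 4

Answer: 4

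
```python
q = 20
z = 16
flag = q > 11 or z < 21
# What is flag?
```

Answer: True

Derivation:
Trace (tracking flag):
q = 20  # -> q = 20
z = 16  # -> z = 16
flag = q > 11 or z < 21  # -> flag = True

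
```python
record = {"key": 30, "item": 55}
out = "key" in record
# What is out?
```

Trace (tracking out):
record = {'key': 30, 'item': 55}  # -> record = {'key': 30, 'item': 55}
out = 'key' in record  # -> out = True

Answer: True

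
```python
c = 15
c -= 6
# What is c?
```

Trace (tracking c):
c = 15  # -> c = 15
c -= 6  # -> c = 9

Answer: 9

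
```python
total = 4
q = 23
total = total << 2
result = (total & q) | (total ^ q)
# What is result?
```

Answer: 23

Derivation:
Trace (tracking result):
total = 4  # -> total = 4
q = 23  # -> q = 23
total = total << 2  # -> total = 16
result = total & q | total ^ q  # -> result = 23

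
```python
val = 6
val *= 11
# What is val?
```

Answer: 66

Derivation:
Trace (tracking val):
val = 6  # -> val = 6
val *= 11  # -> val = 66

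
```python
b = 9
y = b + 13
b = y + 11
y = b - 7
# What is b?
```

Trace (tracking b):
b = 9  # -> b = 9
y = b + 13  # -> y = 22
b = y + 11  # -> b = 33
y = b - 7  # -> y = 26

Answer: 33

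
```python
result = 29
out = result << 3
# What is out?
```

Answer: 232

Derivation:
Trace (tracking out):
result = 29  # -> result = 29
out = result << 3  # -> out = 232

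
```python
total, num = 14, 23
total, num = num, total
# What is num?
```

Answer: 14

Derivation:
Trace (tracking num):
total, num = (14, 23)  # -> total = 14, num = 23
total, num = (num, total)  # -> total = 23, num = 14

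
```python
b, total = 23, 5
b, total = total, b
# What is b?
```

Trace (tracking b):
b, total = (23, 5)  # -> b = 23, total = 5
b, total = (total, b)  # -> b = 5, total = 23

Answer: 5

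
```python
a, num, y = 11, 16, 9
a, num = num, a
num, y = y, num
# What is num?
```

Answer: 9

Derivation:
Trace (tracking num):
a, num, y = (11, 16, 9)  # -> a = 11, num = 16, y = 9
a, num = (num, a)  # -> a = 16, num = 11
num, y = (y, num)  # -> num = 9, y = 11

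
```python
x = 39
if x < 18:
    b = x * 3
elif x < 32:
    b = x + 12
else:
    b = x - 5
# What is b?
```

Trace (tracking b):
x = 39  # -> x = 39
if x < 18:  # condition is False
elif x < 32:  # condition is False
else:
    b = x - 5  # -> b = 34

Answer: 34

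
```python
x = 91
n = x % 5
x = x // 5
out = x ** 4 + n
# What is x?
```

Trace (tracking x):
x = 91  # -> x = 91
n = x % 5  # -> n = 1
x = x // 5  # -> x = 18
out = x ** 4 + n  # -> out = 104977

Answer: 18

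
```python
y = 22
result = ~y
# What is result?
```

Answer: -23

Derivation:
Trace (tracking result):
y = 22  # -> y = 22
result = ~y  # -> result = -23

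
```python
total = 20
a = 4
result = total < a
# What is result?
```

Trace (tracking result):
total = 20  # -> total = 20
a = 4  # -> a = 4
result = total < a  # -> result = False

Answer: False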